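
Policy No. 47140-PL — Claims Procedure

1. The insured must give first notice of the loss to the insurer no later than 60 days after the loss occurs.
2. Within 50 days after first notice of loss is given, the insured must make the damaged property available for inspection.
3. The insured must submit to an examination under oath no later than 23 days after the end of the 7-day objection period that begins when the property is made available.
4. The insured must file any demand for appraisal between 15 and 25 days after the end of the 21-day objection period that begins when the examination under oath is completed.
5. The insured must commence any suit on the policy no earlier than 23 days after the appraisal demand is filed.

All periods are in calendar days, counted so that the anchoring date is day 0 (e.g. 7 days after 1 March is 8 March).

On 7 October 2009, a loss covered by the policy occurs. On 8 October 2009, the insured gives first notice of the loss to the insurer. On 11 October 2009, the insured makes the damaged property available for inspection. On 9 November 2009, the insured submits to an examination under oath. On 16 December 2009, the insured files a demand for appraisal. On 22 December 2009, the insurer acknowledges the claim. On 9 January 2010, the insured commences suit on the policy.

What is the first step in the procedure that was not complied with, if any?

Step 1 — counting 60 days from 7 October 2009 (when the loss occurs) gives a deadline of 6 December 2009; 8 October 2009 is within that limit.
Step 2 — counting 50 days from 8 October 2009 (when first notice of loss is given) gives a deadline of 27 November 2009; completed 11 October 2009, before the deadline.
Step 3 — counting 23 days from 18 October 2009 (end of the 7-day objection period, which began when the property is made available on 11 October 2009) gives a deadline of 10 November 2009; 9 November 2009 is within that limit.
Step 4 — 15 and 25 days from 30 November 2009 (end of the 21-day objection period, which began when the examination under oath is completed on 9 November 2009) are 15 December 2009 and 25 December 2009 respectively; done 16 December 2009 — within the window.
Step 5 — must wait 23 days from 16 December 2009 (when the appraisal demand is filed), so not before 8 January 2010; done 9 January 2010, after the minimum wait.

None — every step was satisfied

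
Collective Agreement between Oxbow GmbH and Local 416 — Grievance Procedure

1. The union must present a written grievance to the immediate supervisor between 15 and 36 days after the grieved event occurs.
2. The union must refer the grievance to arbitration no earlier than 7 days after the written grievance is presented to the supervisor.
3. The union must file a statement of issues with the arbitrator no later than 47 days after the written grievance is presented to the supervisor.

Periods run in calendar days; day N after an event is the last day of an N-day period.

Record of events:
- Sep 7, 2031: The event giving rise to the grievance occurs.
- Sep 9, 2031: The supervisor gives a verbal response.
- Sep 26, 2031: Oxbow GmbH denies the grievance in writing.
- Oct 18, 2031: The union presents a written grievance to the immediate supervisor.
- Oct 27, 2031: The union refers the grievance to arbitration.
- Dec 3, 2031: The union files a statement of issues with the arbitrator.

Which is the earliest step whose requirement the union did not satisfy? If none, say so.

Step 1 — 15 and 36 days from Sep 7, 2031 (when the grieved event occurs) are Sep 22, 2031 and Oct 13, 2031 respectively; Oct 18, 2031 is 5 days past the end of the window.
The analysis stops there.

Step 1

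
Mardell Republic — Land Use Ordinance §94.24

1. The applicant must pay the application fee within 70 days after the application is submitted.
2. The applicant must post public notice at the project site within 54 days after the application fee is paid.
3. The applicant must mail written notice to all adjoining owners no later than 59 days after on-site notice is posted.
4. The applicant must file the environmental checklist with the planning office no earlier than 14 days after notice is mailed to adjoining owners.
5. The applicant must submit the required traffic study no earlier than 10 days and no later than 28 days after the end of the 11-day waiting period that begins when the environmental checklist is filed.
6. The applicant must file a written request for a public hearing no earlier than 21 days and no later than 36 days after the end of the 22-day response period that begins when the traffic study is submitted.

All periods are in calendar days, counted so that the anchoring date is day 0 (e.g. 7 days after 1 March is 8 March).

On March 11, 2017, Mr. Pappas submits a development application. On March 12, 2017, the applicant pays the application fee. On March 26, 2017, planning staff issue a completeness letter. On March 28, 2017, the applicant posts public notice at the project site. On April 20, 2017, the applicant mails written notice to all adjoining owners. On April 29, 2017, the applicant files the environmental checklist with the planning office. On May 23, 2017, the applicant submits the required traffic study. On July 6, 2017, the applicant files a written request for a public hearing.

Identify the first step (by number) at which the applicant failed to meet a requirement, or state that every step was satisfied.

Step 1 — counting 70 days from March 11, 2017 (when the application is submitted) gives a deadline of May 20, 2017; completed March 12, 2017, before the deadline.
Step 2 — counting 54 days from March 12, 2017 (when the application fee is paid) gives a deadline of May 5, 2017; completed March 28, 2017, before the deadline.
Step 3 — counting 59 days from March 28, 2017 (when on-site notice is posted) gives a deadline of May 26, 2017; done April 20, 2017 — timely.
Step 4 — must wait 14 days from April 20, 2017 (when notice is mailed to adjoining owners), so not before May 4, 2017; done April 29, 2017 — 5 days too early.

Step 4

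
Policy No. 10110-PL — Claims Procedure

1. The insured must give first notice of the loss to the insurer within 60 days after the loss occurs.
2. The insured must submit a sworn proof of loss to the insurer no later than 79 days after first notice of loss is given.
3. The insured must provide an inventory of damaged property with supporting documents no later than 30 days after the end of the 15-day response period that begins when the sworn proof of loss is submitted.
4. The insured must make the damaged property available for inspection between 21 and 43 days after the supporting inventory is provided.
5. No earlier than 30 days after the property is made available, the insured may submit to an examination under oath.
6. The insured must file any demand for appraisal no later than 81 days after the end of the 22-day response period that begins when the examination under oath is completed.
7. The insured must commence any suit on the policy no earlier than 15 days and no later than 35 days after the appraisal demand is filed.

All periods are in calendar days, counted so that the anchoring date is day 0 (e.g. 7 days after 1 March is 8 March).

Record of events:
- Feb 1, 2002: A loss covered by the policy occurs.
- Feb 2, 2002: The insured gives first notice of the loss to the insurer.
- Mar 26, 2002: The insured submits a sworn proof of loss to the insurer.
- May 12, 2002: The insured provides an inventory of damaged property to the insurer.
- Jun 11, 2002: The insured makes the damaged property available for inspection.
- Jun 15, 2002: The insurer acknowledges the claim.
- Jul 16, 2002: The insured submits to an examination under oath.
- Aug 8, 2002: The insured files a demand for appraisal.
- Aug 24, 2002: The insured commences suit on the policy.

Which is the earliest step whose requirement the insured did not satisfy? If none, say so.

Step 1: 60 days after Feb 1, 2002 (when the loss occurs) is Apr 2, 2002; completed Feb 2, 2002, before the deadline.
Step 2: 79 days after Feb 2, 2002 (when first notice of loss is given) is Apr 22, 2002; completed Mar 26, 2002, before the deadline.
Step 3: 30 days after Apr 10, 2002 (end of the 15-day response period, which began when the sworn proof of loss is submitted on Mar 26, 2002) is May 10, 2002; not done until May 12, 2002, 2 days after the deadline.
The procedure was therefore not followed at step 3.

Step 3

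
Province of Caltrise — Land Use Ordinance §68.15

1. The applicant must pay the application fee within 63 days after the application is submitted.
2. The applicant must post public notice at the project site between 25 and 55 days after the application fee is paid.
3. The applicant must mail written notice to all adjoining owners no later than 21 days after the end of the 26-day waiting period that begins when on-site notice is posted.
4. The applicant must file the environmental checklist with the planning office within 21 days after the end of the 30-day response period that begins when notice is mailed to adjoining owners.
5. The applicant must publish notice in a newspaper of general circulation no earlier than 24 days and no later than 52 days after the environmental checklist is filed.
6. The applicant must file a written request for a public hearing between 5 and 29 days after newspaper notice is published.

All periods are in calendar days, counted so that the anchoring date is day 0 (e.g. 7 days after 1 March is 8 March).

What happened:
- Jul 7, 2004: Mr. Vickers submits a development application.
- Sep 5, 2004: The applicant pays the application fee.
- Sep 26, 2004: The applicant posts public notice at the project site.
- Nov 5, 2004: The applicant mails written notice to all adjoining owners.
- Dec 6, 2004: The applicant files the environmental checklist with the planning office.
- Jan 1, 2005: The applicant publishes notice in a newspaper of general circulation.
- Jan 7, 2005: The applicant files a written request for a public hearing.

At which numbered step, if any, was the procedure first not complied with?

Step 1 — counting 63 days from Jul 7, 2004 (when the application is submitted) gives a deadline of Sep 8, 2004; done Sep 5, 2004 — timely.
Step 2 — 25 and 55 days from Sep 5, 2004 (when the application fee is paid) are Sep 30, 2004 and Oct 30, 2004 respectively; Sep 26, 2004 is 4 days too early.

Step 2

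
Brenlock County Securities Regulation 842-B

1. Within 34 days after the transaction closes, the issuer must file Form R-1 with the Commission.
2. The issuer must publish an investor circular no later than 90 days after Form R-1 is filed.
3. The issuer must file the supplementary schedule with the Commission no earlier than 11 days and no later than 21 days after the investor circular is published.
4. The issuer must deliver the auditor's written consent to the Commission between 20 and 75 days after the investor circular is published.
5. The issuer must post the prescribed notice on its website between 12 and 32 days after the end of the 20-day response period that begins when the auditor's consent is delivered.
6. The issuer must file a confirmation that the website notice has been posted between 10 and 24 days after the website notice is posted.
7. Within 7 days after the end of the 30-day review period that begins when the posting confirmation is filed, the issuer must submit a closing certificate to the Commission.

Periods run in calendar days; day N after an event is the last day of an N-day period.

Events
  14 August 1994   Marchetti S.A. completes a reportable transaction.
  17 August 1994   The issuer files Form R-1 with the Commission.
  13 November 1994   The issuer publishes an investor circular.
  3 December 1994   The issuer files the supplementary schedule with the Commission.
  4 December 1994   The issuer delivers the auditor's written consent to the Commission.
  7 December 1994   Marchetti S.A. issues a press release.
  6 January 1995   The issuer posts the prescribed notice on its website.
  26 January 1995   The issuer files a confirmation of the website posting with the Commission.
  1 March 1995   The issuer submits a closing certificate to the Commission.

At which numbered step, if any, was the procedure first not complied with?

None — every step was satisfied

Step 1: 34 days after 14 August 1994 (when the transaction closes) is 17 September 1994; 17 August 1994 is within that limit.
Step 2: 90 days after 17 August 1994 (when Form R-1 is filed) is 15 November 1994; done 13 November 1994 — timely.
Step 3: the window is 11–21 days after 13 November 1994 (when the investor circular is published), so 24 November 1994 through 4 December 1994; done 3 December 1994, which is between those dates.
Step 4: the window is 20–75 days after 13 November 1994 (when the investor circular is published), so 3 December 1994 through 27 January 1995; 4 December 1994 falls inside that range.
Step 5: the window is 12–32 days after 24 December 1994 (end of the 20-day response period, which began when the auditor's consent is delivered on 4 December 1994), so 5 January 1995 through 25 January 1995; 6 January 1995 falls inside that range.
Step 6: the window is 10–24 days after 6 January 1995 (when the website notice is posted), so 16 January 1995 through 30 January 1995; 26 January 1995 falls inside that range.
Step 7: 7 days after 25 February 1995 (end of the 30-day review period, which began when the posting confirmation is filed on 26 January 1995) is 4 March 1995; done 1 March 1995 — timely.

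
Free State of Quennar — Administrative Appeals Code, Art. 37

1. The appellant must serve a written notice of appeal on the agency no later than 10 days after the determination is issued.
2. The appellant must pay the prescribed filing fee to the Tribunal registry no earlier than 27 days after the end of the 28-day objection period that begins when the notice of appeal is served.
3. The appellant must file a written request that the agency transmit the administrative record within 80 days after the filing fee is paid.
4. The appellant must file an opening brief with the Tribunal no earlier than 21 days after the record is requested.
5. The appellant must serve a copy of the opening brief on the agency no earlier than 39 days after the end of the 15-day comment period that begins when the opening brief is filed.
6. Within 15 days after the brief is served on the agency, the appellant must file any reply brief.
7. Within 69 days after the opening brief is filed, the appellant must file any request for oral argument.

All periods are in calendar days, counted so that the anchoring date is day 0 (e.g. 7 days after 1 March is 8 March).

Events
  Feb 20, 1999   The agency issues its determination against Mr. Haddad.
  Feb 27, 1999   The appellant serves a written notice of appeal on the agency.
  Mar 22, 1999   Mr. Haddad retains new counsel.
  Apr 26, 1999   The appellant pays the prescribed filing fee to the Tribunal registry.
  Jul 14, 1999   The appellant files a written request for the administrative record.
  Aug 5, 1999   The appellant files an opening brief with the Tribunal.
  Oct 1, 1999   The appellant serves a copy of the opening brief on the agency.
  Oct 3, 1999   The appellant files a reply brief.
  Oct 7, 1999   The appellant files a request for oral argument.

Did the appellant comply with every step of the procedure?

Yes

(1) due by Feb 20, 1999 + 10 days = Mar 2, 1999; done Feb 27, 1999 — timely.
(2) permitted from Mar 27, 1999 + 27 days = Apr 23, 1999 onward; Apr 26, 1999 is on or after that date.
(3) due by Apr 26, 1999 + 80 days = Jul 15, 1999; done Jul 14, 1999 — timely.
(4) permitted from Jul 14, 1999 + 21 days = Aug 4, 1999 onward; Aug 5, 1999 is on or after that date.
(5) permitted from Aug 20, 1999 + 39 days = Sep 28, 1999 onward; done Oct 1, 1999 — permitted.
(6) due by Oct 1, 1999 + 15 days = Oct 16, 1999; done Oct 3, 1999 — timely.
(7) due by Aug 5, 1999 + 69 days = Oct 13, 1999; Oct 7, 1999 is within that limit.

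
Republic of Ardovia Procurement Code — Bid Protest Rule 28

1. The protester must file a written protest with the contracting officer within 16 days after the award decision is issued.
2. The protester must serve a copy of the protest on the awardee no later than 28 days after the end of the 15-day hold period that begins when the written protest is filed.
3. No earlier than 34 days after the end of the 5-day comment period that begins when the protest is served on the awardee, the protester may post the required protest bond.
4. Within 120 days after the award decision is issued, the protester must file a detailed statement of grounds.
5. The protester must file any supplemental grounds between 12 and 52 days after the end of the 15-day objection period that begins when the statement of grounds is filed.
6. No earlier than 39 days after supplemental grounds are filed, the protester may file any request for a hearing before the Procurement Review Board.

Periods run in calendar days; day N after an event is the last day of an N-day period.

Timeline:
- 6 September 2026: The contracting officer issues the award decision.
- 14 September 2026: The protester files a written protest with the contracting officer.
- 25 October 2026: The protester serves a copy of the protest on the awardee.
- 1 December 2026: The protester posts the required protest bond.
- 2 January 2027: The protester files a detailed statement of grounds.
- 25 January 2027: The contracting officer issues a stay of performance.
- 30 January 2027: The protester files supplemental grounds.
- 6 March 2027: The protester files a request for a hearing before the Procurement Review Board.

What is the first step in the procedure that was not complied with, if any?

Step 1 — counting 16 days from 6 September 2026 (when the award decision is issued) gives a deadline of 22 September 2026; done 14 September 2026 — timely.
Step 2 — counting 28 days from 29 September 2026 (end of the 15-day hold period, which began when the written protest is filed on 14 September 2026) gives a deadline of 27 October 2026; 25 October 2026 is within that limit.
Step 3 — must wait 34 days from 30 October 2026 (end of the 5-day comment period, which began when the protest is served on the awardee on 25 October 2026), so not before 3 December 2026; 1 December 2026 is 2 days before the earliest permitted date.
The procedure was therefore not followed at step 3.

Step 3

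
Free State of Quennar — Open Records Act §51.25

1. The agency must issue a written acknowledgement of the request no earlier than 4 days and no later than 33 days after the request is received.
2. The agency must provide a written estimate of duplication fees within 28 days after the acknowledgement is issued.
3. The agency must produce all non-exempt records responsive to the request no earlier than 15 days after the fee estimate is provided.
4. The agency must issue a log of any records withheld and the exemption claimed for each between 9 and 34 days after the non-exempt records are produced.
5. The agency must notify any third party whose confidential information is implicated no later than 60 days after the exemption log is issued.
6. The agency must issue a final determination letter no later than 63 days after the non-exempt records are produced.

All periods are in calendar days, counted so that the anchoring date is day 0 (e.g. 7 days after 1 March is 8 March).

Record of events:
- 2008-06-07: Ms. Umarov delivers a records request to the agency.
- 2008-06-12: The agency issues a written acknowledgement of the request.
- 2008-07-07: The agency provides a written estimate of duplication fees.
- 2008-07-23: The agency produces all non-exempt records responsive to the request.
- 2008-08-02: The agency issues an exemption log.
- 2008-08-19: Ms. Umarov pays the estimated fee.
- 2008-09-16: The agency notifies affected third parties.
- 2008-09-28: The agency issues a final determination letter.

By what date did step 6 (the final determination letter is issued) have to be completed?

2008-09-24

Step 6 runs from 2008-07-23, when the non-exempt records are produced. 63 days after 2008-07-23 is 2008-09-24.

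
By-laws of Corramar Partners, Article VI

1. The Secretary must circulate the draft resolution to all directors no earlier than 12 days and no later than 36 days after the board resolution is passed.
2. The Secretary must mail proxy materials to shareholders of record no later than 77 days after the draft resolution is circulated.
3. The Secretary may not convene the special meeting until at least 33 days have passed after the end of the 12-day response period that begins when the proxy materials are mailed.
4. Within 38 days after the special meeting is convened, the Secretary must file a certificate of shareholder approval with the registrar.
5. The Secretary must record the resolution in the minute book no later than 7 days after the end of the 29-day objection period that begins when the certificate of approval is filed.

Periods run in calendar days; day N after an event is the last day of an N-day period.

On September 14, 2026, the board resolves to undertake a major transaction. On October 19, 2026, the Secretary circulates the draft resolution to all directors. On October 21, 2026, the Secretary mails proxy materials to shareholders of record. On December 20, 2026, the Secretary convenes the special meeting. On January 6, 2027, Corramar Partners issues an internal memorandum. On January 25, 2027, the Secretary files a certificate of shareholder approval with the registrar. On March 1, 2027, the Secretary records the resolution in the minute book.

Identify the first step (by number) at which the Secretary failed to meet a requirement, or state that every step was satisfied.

Step 1 — 12 and 36 days from September 14, 2026 (when the board resolution is passed) are September 26, 2026 and October 20, 2026 respectively; done October 19, 2026 — within the window.
Step 2 — counting 77 days from October 19, 2026 (when the draft resolution is circulated) gives a deadline of January 4, 2027; October 21, 2026 is within that limit.
Step 3 — must wait 33 days from November 2, 2026 (end of the 12-day response period, which began when the proxy materials are mailed on October 21, 2026), so not before December 5, 2026; done December 20, 2026 — permitted.
Step 4 — counting 38 days from December 20, 2026 (when the special meeting is convened) gives a deadline of January 27, 2027; done January 25, 2027 — timely.
Step 5 — counting 7 days from February 23, 2027 (end of the 29-day objection period, which began when the certificate of approval is filed on January 25, 2027) gives a deadline of March 2, 2027; March 1, 2027 is within that limit.

None — every step was satisfied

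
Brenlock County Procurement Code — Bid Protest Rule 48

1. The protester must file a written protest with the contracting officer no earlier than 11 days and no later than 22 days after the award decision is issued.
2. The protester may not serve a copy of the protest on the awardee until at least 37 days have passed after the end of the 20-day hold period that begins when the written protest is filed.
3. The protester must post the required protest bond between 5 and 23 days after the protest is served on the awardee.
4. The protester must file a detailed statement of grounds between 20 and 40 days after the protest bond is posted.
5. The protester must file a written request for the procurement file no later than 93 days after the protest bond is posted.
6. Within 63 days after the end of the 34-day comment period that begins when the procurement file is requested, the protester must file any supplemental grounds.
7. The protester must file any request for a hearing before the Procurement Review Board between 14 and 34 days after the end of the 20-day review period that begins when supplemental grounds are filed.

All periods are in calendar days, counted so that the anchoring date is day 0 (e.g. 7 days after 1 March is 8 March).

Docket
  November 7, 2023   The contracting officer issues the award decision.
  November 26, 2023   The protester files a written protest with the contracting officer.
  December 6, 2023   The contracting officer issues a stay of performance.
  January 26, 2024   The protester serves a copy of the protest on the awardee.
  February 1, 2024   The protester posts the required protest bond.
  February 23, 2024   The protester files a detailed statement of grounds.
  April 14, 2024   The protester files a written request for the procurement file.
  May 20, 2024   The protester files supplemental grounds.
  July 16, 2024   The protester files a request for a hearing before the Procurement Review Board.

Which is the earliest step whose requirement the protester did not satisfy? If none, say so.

Step 7

Step 1: the window is 11–22 days after November 7, 2023 (when the award decision is issued), so November 18, 2023 through November 29, 2023; done November 26, 2023, which is between those dates.
Step 2: the earliest permitted date is 37 days after December 16, 2023 (end of the 20-day hold period, which began when the written protest is filed on November 26, 2023), i.e. January 22, 2024; January 26, 2024 is on or after that date.
Step 3: the window is 5–23 days after January 26, 2024 (when the protest is served on the awardee), so January 31, 2024 through February 18, 2024; done February 1, 2024 — within the window.
Step 4: the window is 20–40 days after February 1, 2024 (when the protest bond is posted), so February 21, 2024 through March 12, 2024; done February 23, 2024, which is between those dates.
Step 5: 93 days after February 1, 2024 (when the protest bond is posted) is May 4, 2024; completed April 14, 2024, before the deadline.
Step 6: 63 days after May 18, 2024 (end of the 34-day comment period, which began when the procurement file is requested on April 14, 2024) is July 20, 2024; done May 20, 2024 — timely.
Step 7: the window is 14–34 days after June 9, 2024 (end of the 20-day review period, which began when supplemental grounds are filed on May 20, 2024), so June 23, 2024 through July 13, 2024; done July 16, 2024 — 3 days after the window closed.
The analysis stops there.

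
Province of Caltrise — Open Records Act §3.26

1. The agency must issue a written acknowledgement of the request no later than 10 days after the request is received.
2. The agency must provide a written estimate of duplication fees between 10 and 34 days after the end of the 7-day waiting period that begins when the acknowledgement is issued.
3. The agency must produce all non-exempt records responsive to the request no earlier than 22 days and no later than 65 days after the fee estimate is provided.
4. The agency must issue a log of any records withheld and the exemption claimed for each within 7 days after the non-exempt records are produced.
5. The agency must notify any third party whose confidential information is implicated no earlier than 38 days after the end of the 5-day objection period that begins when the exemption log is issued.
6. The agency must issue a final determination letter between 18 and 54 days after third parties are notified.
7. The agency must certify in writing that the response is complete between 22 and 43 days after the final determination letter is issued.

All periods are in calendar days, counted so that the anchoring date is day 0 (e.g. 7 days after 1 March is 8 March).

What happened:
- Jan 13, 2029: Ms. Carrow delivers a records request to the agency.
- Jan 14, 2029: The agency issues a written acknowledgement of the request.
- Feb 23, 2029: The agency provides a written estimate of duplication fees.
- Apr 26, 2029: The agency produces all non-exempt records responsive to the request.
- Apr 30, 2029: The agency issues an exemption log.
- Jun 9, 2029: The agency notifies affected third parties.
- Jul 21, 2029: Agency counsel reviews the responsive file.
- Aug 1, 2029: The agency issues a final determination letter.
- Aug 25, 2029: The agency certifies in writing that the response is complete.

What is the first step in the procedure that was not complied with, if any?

Step 5

Step 1 — counting 10 days from Jan 13, 2029 (when the request is received) gives a deadline of Jan 23, 2029; completed Jan 14, 2029, before the deadline.
Step 2 — 10 and 34 days from Jan 21, 2029 (end of the 7-day waiting period, which began when the acknowledgement is issued on Jan 14, 2029) are Jan 31, 2029 and Feb 24, 2029 respectively; Feb 23, 2029 falls inside that range.
Step 3 — 22 and 65 days from Feb 23, 2029 (when the fee estimate is provided) are Mar 17, 2029 and Apr 29, 2029 respectively; done Apr 26, 2029, which is between those dates.
Step 4 — counting 7 days from Apr 26, 2029 (when the non-exempt records are produced) gives a deadline of May 3, 2029; completed Apr 30, 2029, before the deadline.
Step 5 — must wait 38 days from May 5, 2029 (end of the 5-day objection period, which began when the exemption log is issued on Apr 30, 2029), so not before Jun 12, 2029; acted on Jun 9, 2029, 3 days prematurely.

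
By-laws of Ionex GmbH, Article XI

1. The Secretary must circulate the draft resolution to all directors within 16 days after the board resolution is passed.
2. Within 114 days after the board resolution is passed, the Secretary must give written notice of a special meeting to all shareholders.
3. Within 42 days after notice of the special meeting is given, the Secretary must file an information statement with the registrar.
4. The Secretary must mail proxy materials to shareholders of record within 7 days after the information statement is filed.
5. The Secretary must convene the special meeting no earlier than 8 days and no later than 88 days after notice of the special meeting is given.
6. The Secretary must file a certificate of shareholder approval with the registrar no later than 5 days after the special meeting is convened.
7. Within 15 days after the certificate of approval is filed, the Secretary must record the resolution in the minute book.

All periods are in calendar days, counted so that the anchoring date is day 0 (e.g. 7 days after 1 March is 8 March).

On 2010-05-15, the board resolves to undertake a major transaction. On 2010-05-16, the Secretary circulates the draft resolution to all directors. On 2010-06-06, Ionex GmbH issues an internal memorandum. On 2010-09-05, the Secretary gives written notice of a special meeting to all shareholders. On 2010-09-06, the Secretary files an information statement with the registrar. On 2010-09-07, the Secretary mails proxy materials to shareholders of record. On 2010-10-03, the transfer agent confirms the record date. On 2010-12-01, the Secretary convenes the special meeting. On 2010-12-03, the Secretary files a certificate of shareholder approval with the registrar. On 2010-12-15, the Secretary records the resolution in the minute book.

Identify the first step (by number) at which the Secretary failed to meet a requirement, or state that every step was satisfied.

Step 1: 16 days after 2010-05-15 (when the board resolution is passed) is 2010-05-31; done 2010-05-16 — timely.
Step 2: 114 days after 2010-05-15 (when the board resolution is passed) is 2010-09-06; done 2010-09-05 — timely.
Step 3: 42 days after 2010-09-05 (when notice of the special meeting is given) is 2010-10-17; 2010-09-06 is within that limit.
Step 4: 7 days after 2010-09-06 (when the information statement is filed) is 2010-09-13; completed 2010-09-07, before the deadline.
Step 5: the window is 8–88 days after 2010-09-05 (when notice of the special meeting is given), so 2010-09-13 through 2010-12-02; done 2010-12-01, which is between those dates.
Step 6: 5 days after 2010-12-01 (when the special meeting is convened) is 2010-12-06; completed 2010-12-03, before the deadline.
Step 7: 15 days after 2010-12-03 (when the certificate of approval is filed) is 2010-12-18; completed 2010-12-15, before the deadline.

None — every step was satisfied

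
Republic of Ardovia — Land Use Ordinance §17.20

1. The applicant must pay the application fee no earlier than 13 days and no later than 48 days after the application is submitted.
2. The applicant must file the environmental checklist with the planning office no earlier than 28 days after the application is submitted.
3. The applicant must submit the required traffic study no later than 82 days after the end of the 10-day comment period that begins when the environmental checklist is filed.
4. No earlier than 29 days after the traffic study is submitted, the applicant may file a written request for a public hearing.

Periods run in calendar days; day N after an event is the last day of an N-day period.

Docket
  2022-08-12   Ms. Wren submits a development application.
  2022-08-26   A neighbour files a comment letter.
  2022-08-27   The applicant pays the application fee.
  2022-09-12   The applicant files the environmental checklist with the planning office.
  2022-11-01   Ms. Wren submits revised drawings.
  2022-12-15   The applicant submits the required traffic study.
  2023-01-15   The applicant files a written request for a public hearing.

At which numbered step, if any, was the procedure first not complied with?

Step 1 — 13 and 48 days from 2022-08-12 (when the application is submitted) are 2022-08-25 and 2022-09-29 respectively; done 2022-08-27 — within the window.
Step 2 — must wait 28 days from 2022-08-12 (when the application is submitted), so not before 2022-09-09; done 2022-09-12, after the minimum wait.
Step 3 — counting 82 days from 2022-09-22 (end of the 10-day comment period, which began when the environmental checklist is filed on 2022-09-12) gives a deadline of 2022-12-13; not done until 2022-12-15, 2 days after the deadline.
The procedure was therefore not followed at step 3.

Step 3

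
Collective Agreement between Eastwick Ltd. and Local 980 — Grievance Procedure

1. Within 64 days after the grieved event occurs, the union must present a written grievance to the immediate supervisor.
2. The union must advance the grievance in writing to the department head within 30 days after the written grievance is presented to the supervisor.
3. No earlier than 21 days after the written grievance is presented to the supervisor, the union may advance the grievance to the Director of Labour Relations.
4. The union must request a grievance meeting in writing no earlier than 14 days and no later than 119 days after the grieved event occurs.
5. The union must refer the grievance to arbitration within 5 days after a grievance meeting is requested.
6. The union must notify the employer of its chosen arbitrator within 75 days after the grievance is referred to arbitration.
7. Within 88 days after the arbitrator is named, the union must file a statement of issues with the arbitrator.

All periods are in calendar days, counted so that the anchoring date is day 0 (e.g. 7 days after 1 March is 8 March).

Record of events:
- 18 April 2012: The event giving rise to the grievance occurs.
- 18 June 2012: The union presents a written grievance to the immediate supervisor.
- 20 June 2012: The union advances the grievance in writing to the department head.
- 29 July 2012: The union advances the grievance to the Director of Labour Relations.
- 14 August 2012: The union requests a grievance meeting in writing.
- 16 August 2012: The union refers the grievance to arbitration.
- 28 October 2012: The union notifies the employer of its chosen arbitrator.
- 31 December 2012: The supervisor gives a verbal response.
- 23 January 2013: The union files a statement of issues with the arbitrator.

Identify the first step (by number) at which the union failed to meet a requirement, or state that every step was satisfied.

None — every step was satisfied

(1) due by 18 April 2012 + 64 days = 21 June 2012; 18 June 2012 is within that limit.
(2) due by 18 June 2012 + 30 days = 18 July 2012; 20 June 2012 is within that limit.
(3) permitted from 18 June 2012 + 21 days = 9 July 2012 onward; done 29 July 2012, after the minimum wait.
(4) the permitted window runs from 18 April 2012 + 14 = 2 May 2012 to 18 April 2012 + 119 = 15 August 2012; done 14 August 2012, which is between those dates.
(5) due by 14 August 2012 + 5 days = 19 August 2012; completed 16 August 2012, before the deadline.
(6) due by 16 August 2012 + 75 days = 30 October 2012; done 28 October 2012 — timely.
(7) due by 28 October 2012 + 88 days = 24 January 2013; completed 23 January 2013, before the deadline.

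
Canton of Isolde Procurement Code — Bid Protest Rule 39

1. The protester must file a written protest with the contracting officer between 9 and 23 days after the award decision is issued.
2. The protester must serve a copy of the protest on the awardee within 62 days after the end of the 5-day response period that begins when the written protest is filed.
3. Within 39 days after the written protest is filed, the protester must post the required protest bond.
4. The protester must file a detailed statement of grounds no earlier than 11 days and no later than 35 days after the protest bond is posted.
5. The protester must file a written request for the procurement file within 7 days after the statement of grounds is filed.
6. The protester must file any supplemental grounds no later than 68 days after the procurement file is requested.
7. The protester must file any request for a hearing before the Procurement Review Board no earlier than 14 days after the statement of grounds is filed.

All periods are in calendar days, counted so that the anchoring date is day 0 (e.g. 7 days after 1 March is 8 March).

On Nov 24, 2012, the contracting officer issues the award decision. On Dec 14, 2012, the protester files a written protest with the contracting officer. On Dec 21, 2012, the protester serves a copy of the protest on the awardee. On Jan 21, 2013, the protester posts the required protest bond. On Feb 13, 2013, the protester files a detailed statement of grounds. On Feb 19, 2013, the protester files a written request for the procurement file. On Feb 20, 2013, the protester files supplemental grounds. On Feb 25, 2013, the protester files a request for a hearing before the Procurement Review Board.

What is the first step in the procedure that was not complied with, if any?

Step 7

Step 1 — 9 and 23 days from Nov 24, 2012 (when the award decision is issued) are Dec 3, 2012 and Dec 17, 2012 respectively; done Dec 14, 2012, which is between those dates.
Step 2 — counting 62 days from Dec 19, 2012 (end of the 5-day response period, which began when the written protest is filed on Dec 14, 2012) gives a deadline of Feb 19, 2013; Dec 21, 2012 is within that limit.
Step 3 — counting 39 days from Dec 14, 2012 (when the written protest is filed) gives a deadline of Jan 22, 2013; completed Jan 21, 2013, before the deadline.
Step 4 — 11 and 35 days from Jan 21, 2013 (when the protest bond is posted) are Feb 1, 2013 and Feb 25, 2013 respectively; Feb 13, 2013 falls inside that range.
Step 5 — counting 7 days from Feb 13, 2013 (when the statement of grounds is filed) gives a deadline of Feb 20, 2013; done Feb 19, 2013 — timely.
Step 6 — counting 68 days from Feb 19, 2013 (when the procurement file is requested) gives a deadline of Apr 28, 2013; Feb 20, 2013 is within that limit.
Step 7 — must wait 14 days from Feb 13, 2013 (when the statement of grounds is filed), so not before Feb 27, 2013; acted on Feb 25, 2013, 2 days prematurely.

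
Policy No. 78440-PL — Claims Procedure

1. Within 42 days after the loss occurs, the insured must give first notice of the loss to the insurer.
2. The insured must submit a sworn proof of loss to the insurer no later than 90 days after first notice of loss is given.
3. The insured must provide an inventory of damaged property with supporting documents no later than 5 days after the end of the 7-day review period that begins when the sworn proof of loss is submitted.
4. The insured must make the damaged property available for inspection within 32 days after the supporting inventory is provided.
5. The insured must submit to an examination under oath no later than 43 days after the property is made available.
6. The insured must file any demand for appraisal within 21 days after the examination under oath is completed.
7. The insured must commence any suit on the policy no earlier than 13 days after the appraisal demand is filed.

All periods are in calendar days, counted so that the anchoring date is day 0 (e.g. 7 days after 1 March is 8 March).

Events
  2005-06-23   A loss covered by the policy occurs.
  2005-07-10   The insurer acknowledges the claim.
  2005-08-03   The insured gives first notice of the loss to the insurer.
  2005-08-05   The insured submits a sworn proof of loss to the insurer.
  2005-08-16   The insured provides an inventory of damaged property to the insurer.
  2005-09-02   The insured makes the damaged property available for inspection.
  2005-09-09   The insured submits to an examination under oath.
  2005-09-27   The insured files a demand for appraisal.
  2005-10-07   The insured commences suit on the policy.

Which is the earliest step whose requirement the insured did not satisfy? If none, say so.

Step 1: 42 days after 2005-06-23 (when the loss occurs) is 2005-08-04; completed 2005-08-03, before the deadline.
Step 2: 90 days after 2005-08-03 (when first notice of loss is given) is 2005-11-01; 2005-08-05 is within that limit.
Step 3: 5 days after 2005-08-12 (end of the 7-day review period, which began when the sworn proof of loss is submitted on 2005-08-05) is 2005-08-17; completed 2005-08-16, before the deadline.
Step 4: 32 days after 2005-08-16 (when the supporting inventory is provided) is 2005-09-17; completed 2005-09-02, before the deadline.
Step 5: 43 days after 2005-09-02 (when the property is made available) is 2005-10-15; completed 2005-09-09, before the deadline.
Step 6: 21 days after 2005-09-09 (when the examination under oath is completed) is 2005-09-30; done 2005-09-27 — timely.
Step 7: the earliest permitted date is 13 days after 2005-09-27 (when the appraisal demand is filed), i.e. 2005-10-10; 2005-10-07 is 3 days before the earliest permitted date.

Step 7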